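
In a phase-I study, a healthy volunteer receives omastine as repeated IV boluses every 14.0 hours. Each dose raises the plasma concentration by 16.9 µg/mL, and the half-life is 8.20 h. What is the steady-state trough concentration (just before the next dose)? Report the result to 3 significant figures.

7.46 µg/mL

k = ln 2 / 8.20 = 0.08453 h⁻¹
Fraction remaining after one interval: e^(−kτ) = e^(−0.08453 × 14.0) = 0.3062
R = 1 / (1 − 0.3062) = 1.441
Css,max = 16.9 × 1.441 = 24.36 µg/mL
Css,min = Css,max × e^(−kτ) = 24.36 × 0.3062 ≈ 7.46 µg/mL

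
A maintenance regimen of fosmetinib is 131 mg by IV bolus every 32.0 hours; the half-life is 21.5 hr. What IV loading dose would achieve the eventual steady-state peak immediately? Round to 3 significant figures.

204 mg

k = ln 2 / 21.5 = 0.03224 hr⁻¹
Accumulation ratio R = 1 / (1 − e^(−kτ)) = 1 / (1 − e^(−0.03224×32.0)) = 1 / (1 − 0.3564) = 1.554
Loading dose = maintenance dose × R = 131 × 1.554 ≈ 204 mg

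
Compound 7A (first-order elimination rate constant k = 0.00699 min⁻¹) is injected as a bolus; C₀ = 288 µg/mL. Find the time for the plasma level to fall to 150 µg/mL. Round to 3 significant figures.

C(t) = C₀ e^(−kt)  ⇒  t = ln(C₀/C) / k
t = ln(288/150) / 0.006990 = 0.6523 / 0.006990 ≈ 93.3 minutes

93.3 minutes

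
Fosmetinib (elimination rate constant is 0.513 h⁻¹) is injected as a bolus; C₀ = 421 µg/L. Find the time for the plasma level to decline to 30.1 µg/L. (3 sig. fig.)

5.14 hours

C(t) = C₀ e^(−kt)  ⇒  t = ln(C₀/C) / k
t = ln(421/30.1) / 0.5130 = 2.638 / 0.5130 ≈ 5.14 hours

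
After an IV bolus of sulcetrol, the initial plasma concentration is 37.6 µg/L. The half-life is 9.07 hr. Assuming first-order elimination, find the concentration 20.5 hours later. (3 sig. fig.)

k = ln 2 / 9.07 = 0.07642 hr⁻¹
C(t) = C₀ e^(−kt) = 37.6 × e^(−0.07642 × 20.5) = 37.6 × e^(−1.567) = 37.6 × 0.2087 ≈ 7.85 µg/L

7.85 µg/L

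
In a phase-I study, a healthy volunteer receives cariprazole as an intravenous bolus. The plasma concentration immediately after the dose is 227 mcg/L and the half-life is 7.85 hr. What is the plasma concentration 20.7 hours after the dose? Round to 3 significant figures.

k = ln 2 / 7.85 = 0.08830 hr⁻¹
C(t) = C₀ e^(−kt) = 227 × e^(−0.08830 × 20.7) = 227 × e^(−1.828) = 227 × 0.1608 ≈ 36.5 mcg/L

36.5 mcg/L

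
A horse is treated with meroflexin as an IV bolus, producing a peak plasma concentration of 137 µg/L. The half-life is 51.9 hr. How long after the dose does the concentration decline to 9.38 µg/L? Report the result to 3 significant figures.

k = ln 2 / 51.9 = 0.01336 hr⁻¹
C(t) = C₀ e^(−kt)  ⇒  t = ln(C₀/C) / k
t = ln(137/9.38) / 0.01336 = 2.681 / 0.01336 ≈ 201 hours

201 hours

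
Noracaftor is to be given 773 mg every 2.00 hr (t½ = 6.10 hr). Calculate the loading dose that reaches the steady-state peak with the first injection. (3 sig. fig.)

3800 mg

k = ln 2 / 6.10 = 0.1136 hr⁻¹
Accumulation ratio R = 1 / (1 − e^(−kτ)) = 1 / (1 − e^(−0.1136×2.00)) = 1 / (1 − 0.7967) = 4.919
Loading dose = maintenance dose × R = 773 × 4.919 ≈ 3800 mg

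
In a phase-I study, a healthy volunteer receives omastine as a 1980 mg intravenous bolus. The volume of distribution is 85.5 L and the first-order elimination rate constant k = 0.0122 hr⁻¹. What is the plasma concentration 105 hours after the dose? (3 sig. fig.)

C₀ = dose / V = 1980 / 85.5 = 23.16 mg/L
C(t) = C₀ e^(−kt) = 23.16 × e^(−0.01220 × 105) = 23.16 × e^(−1.281) = 23.16 × 0.2778 ≈ 6.43 mg/L

6.43 mg/L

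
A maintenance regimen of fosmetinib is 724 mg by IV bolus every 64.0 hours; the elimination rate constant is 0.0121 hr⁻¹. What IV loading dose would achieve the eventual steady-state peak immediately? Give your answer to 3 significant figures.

Accumulation ratio R = 1 / (1 − e^(−kτ)) = 1 / (1 − e^(−0.01210×64.0)) = 1 / (1 − 0.4610) = 1.855
Loading dose = maintenance dose × R = 724 × 1.855 ≈ 1340 mg

1340 mg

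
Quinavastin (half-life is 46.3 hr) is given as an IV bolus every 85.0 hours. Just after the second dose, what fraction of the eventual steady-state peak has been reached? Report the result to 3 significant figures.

k = ln 2 / 46.3 = 0.01497 hr⁻¹
f_n = 1 − e^(−nkτ) = 1 − e^(−2 × 0.01497 × 85.0) = 1 − e^(−2.545) = 1 − 0.07847 ≈ 0.922

0.922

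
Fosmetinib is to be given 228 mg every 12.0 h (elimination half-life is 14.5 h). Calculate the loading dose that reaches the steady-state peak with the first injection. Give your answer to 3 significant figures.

522 mg

k = ln 2 / 14.5 = 0.04780 h⁻¹
Accumulation ratio R = 1 / (1 − e^(−kτ)) = 1 / (1 − e^(−0.04780×12.0)) = 1 / (1 − 0.5635) = 2.291
Loading dose = maintenance dose × R = 228 × 2.291 ≈ 522 mg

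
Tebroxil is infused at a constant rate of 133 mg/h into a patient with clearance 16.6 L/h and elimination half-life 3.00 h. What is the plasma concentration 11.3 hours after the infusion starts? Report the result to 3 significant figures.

7.42 mg/L

Css = rate / CL = 133 / 16.6 = 8.012 mg/L
k = ln 2 / 3.00 = 0.2310 h⁻¹
C(t) = Css (1 − e^(−kt)) = 8.012 × (1 − e^(−2.611)) = 8.012 × 0.9265 ≈ 7.42 mg/L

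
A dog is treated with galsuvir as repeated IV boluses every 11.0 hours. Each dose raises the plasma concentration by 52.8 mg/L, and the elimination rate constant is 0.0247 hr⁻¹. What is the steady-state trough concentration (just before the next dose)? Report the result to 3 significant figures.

169 mg/L

Fraction remaining after one interval: e^(−kτ) = e^(−0.02470 × 11.0) = 0.7621
R = 1 / (1 − 0.7621) = 4.203
Css,max = 52.8 × 4.203 = 221.9 mg/L
Css,min = Css,max × e^(−kτ) = 221.9 × 0.7621 ≈ 169 mg/L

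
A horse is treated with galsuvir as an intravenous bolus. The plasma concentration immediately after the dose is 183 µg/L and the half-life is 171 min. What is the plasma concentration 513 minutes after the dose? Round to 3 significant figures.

22.9 µg/L

k = ln 2 / 171 = 0.004053 min⁻¹
513 min is 3.000 half-lives, so C = 183 × (1/2)^3.000 = 183 × 0.1250 ≈ 22.9 µg/L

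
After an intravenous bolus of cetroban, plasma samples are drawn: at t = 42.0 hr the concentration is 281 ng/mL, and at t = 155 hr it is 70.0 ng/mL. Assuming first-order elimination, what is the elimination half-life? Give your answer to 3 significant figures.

k = ln(C₁/C₂) / (t₂ − t₁) = ln(281/70.0) / (155 − 42.0)
  = 1.390 / 113.0 = 0.01230 hr⁻¹
t½ = ln 2 / k = ln 2 / 0.01230 ≈ 56.4 hours

56.4 hours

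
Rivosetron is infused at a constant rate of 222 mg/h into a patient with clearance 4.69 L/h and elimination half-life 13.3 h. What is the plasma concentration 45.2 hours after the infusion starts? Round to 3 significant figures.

Css = rate / CL = 222 / 4.69 = 47.33 mg/L
k = ln 2 / 13.3 = 0.05212 h⁻¹
C(t) = Css (1 − e^(−kt)) = 47.33 × (1 − e^(−2.356)) = 47.33 × 0.9052 ≈ 42.8 mg/L

42.8 mg/L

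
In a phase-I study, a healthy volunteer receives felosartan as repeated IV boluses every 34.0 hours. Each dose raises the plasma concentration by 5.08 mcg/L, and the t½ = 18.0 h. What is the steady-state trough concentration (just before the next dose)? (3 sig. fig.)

1.88 mcg/L

k = ln 2 / 18.0 = 0.03851 h⁻¹
Fraction remaining after one interval: e^(−kτ) = e^(−0.03851 × 34.0) = 0.2700
R = 1 / (1 − 0.2700) = 1.370
Css,max = 5.08 × 1.370 = 6.959 mcg/L
Css,min = Css,max × e^(−kτ) = 6.959 × 0.2700 ≈ 1.88 mcg/L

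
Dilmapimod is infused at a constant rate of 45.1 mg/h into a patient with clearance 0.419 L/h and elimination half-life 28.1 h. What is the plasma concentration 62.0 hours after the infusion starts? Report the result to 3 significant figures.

Css = rate / CL = 45.1 / 0.419 = 107.6 mg/L
k = ln 2 / 28.1 = 0.02467 h⁻¹
C(t) = Css (1 − e^(−kt)) = 107.6 × (1 − e^(−1.529)) = 107.6 × 0.7833 ≈ 84.3 mg/L

84.3 mg/L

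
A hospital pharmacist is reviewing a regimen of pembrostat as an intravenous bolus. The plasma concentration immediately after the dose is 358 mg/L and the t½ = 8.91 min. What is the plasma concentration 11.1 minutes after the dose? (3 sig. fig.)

k = ln 2 / 8.91 = 0.07779 min⁻¹
C(t) = C₀ e^(−kt) = 358 × e^(−0.07779 × 11.1) = 358 × e^(−0.8635) = 358 × 0.4217 ≈ 151 mg/L

151 mg/L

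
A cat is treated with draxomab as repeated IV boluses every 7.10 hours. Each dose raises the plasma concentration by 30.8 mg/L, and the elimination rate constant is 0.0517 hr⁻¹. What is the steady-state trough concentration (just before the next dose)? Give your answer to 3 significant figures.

Fraction remaining after one interval: e^(−kτ) = e^(−0.05170 × 7.10) = 0.6928
R = 1 / (1 − 0.6928) = 3.255
Css,max = 30.8 × 3.255 = 100.2 mg/L
Css,min = Css,max × e^(−kτ) = 100.2 × 0.6928 ≈ 69.4 mg/L

69.4 mg/L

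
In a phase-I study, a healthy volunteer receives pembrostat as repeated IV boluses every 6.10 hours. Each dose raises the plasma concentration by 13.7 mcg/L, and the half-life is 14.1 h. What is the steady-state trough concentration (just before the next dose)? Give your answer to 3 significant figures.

k = ln 2 / 14.1 = 0.04916 h⁻¹
Fraction remaining after one interval: e^(−kτ) = e^(−0.04916 × 6.10) = 0.7409
R = 1 / (1 − 0.7409) = 3.860
Css,max = 13.7 × 3.860 = 52.88 mcg/L
Css,min = Css,max × e^(−kτ) = 52.88 × 0.7409 ≈ 39.2 mcg/L

39.2 mcg/L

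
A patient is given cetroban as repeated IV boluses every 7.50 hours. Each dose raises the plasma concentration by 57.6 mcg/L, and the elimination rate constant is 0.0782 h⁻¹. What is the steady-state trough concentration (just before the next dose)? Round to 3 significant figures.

Fraction remaining after one interval: e^(−kτ) = e^(−0.07820 × 7.50) = 0.5563
R = 1 / (1 − 0.5563) = 2.254
Css,max = 57.6 × 2.254 = 129.8 mcg/L
Css,min = Css,max × e^(−kτ) = 129.8 × 0.5563 ≈ 72.2 mcg/L

72.2 mcg/L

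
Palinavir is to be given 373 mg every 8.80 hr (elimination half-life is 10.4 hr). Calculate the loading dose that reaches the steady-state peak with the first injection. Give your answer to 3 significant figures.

841 mg

k = ln 2 / 10.4 = 0.06665 hr⁻¹
Accumulation ratio R = 1 / (1 − e^(−kτ)) = 1 / (1 − e^(−0.06665×8.80)) = 1 / (1 − 0.5563) = 2.254
Loading dose = maintenance dose × R = 373 × 2.254 ≈ 841 mg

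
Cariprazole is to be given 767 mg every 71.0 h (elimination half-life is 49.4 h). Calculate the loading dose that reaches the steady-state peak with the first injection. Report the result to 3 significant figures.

k = ln 2 / 49.4 = 0.01403 h⁻¹
Accumulation ratio R = 1 / (1 − e^(−kτ)) = 1 / (1 − e^(−0.01403×71.0)) = 1 / (1 − 0.3693) = 1.585
Loading dose = maintenance dose × R = 767 × 1.585 ≈ 1220 mg

1220 mg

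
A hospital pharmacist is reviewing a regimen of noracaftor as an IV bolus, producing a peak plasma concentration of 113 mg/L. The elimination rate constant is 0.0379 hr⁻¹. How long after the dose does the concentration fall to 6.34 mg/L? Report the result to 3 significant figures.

C(t) = C₀ e^(−kt)  ⇒  t = ln(C₀/C) / k
t = ln(113/6.34) / 0.03790 = 2.881 / 0.03790 ≈ 76.0 hours

76.0 hours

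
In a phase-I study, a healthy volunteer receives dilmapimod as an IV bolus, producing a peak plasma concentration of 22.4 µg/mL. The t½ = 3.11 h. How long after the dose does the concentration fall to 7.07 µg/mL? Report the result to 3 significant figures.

k = ln 2 / 3.11 = 0.2229 h⁻¹
C(t) = C₀ e^(−kt)  ⇒  t = ln(C₀/C) / k
t = ln(22.4/7.07) / 0.2229 = 1.153 / 0.2229 ≈ 5.17 hours

5.17 hours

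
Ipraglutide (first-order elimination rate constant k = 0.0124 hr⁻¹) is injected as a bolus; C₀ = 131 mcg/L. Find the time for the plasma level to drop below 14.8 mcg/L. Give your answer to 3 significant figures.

176 hours

C(t) = C₀ e^(−kt)  ⇒  t = ln(C₀/C) / k
t = ln(131/14.8) / 0.01240 = 2.181 / 0.01240 ≈ 176 hours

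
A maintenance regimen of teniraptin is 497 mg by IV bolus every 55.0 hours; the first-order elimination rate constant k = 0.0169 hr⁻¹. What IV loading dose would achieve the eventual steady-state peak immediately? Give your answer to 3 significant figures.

821 mg

Accumulation ratio R = 1 / (1 − e^(−kτ)) = 1 / (1 − e^(−0.01690×55.0)) = 1 / (1 − 0.3948) = 1.652
Loading dose = maintenance dose × R = 497 × 1.652 ≈ 821 mg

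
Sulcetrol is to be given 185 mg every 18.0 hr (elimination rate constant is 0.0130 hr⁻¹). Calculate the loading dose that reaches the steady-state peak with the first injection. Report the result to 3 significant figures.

887 mg

Accumulation ratio R = 1 / (1 − e^(−kτ)) = 1 / (1 − e^(−0.01300×18.0)) = 1 / (1 − 0.7914) = 4.793
Loading dose = maintenance dose × R = 185 × 4.793 ≈ 887 mg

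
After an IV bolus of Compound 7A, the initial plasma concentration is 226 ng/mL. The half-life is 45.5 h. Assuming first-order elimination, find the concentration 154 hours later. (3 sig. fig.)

k = ln 2 / 45.5 = 0.01523 h⁻¹
154 h is 3.385 half-lives, so C = 226 × (1/2)^3.385 = 226 × 0.09575 ≈ 21.6 ng/mL

21.6 ng/mL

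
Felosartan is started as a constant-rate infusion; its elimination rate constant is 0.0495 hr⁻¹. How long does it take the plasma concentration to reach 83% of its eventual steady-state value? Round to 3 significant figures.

f = 1 − e^(−kt)  ⇒  t = −ln(1 − f) / k
t = −ln(1 − 0.83) / 0.04950 = 1.772 / 0.04950 ≈ 35.8 hours

35.8 hours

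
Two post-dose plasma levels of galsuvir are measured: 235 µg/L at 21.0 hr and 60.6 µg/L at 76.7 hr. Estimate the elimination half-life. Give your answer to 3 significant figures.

28.5 hours

k = ln(C₁/C₂) / (t₂ − t₁) = ln(235/60.6) / (76.7 − 21.0)
  = 1.355 / 55.70 = 0.02433 hr⁻¹
t½ = ln 2 / k = ln 2 / 0.02433 ≈ 28.5 hours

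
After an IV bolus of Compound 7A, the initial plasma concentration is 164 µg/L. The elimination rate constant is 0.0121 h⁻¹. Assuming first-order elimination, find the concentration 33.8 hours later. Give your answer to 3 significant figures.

C(t) = C₀ e^(−kt) = 164 × e^(−0.01210 × 33.8) = 164 × e^(−0.4090) = 164 × 0.6643 ≈ 109 µg/L

109 µg/L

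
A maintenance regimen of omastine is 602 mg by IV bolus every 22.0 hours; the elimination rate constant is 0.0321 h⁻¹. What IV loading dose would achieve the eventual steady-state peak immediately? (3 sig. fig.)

Accumulation ratio R = 1 / (1 − e^(−kτ)) = 1 / (1 − e^(−0.03210×22.0)) = 1 / (1 − 0.4935) = 1.974
Loading dose = maintenance dose × R = 602 × 1.974 ≈ 1190 mg

1190 mg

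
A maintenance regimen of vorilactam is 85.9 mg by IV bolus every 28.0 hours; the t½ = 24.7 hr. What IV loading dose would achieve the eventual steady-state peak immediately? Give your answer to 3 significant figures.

k = ln 2 / 24.7 = 0.02806 hr⁻¹
Accumulation ratio R = 1 / (1 − e^(−kτ)) = 1 / (1 − e^(−0.02806×28.0)) = 1 / (1 − 0.4558) = 1.837
Loading dose = maintenance dose × R = 85.9 × 1.837 ≈ 158 mg

158 mg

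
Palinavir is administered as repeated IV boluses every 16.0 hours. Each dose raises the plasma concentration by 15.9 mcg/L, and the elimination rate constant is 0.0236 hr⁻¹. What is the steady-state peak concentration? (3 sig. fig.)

Fraction remaining after one interval: e^(−kτ) = e^(−0.02360 × 16.0) = 0.6855
R = 1 / (1 − 0.6855) = 3.180
Css,max = 15.9 × 3.180 ≈ 50.6 mcg/L

50.6 mcg/L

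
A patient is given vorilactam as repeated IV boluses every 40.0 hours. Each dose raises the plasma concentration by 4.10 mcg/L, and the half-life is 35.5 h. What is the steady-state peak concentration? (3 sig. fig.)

7.56 mcg/L

k = ln 2 / 35.5 = 0.01953 h⁻¹
Fraction remaining after one interval: e^(−kτ) = e^(−0.01953 × 40.0) = 0.4579
R = 1 / (1 − 0.4579) = 1.845
Css,max = 4.10 × 1.845 ≈ 7.56 mcg/L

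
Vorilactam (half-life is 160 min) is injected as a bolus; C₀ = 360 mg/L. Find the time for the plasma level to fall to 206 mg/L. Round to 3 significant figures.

129 minutes

k = ln 2 / 160 = 0.004332 min⁻¹
C(t) = C₀ e^(−kt)  ⇒  t = ln(C₀/C) / k
t = ln(360/206) / 0.004332 = 0.5582 / 0.004332 ≈ 129 minutes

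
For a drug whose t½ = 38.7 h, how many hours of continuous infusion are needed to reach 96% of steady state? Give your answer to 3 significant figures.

180 hours

k = ln 2 / 38.7 = 0.01791 h⁻¹
f = 1 − e^(−kt)  ⇒  t = −ln(1 − f) / k
t = −ln(1 − 0.96) / 0.01791 = 3.219 / 0.01791 ≈ 180 hours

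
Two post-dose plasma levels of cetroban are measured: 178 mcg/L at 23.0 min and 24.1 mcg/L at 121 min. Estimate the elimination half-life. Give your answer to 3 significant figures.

34.0 minutes

k = ln(C₁/C₂) / (t₂ − t₁) = ln(178/24.1) / (121 − 23.0)
  = 2.000 / 98.00 = 0.02040 min⁻¹
t½ = ln 2 / k = ln 2 / 0.02040 ≈ 34.0 minutes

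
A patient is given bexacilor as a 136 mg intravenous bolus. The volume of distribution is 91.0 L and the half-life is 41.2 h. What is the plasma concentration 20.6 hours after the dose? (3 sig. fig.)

C₀ = dose / V = 136 / 91.0 = 1.495 µg/mL
k = ln 2 / 41.2 = 0.01682 h⁻¹
C(t) = C₀ e^(−kt) = 1.495 × e^(−0.01682 × 20.6) = 1.495 × e^(−0.3466) = 1.495 × 0.7071 ≈ 1.06 µg/mL

1.06 µg/mL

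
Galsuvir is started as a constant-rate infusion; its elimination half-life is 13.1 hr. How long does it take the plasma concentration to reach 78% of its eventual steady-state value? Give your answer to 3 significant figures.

28.6 hours

k = ln 2 / 13.1 = 0.05291 hr⁻¹
f = 1 − e^(−kt)  ⇒  t = −ln(1 − f) / k
t = −ln(1 − 0.78) / 0.05291 = 1.514 / 0.05291 ≈ 28.6 hours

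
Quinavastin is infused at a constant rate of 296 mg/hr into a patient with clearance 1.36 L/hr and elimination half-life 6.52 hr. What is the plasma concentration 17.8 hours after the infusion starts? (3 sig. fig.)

185 µg/mL

Css = rate / CL = 296 / 1.36 = 217.6 µg/mL
k = ln 2 / 6.52 = 0.1063 hr⁻¹
C(t) = Css (1 − e^(−kt)) = 217.6 × (1 − e^(−1.892)) = 217.6 × 0.8493 ≈ 185 µg/mL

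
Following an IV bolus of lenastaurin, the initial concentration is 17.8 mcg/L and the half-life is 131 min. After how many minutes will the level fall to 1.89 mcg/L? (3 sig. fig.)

k = ln 2 / 131 = 0.005291 min⁻¹
C(t) = C₀ e^(−kt)  ⇒  t = ln(C₀/C) / k
t = ln(17.8/1.89) / 0.005291 = 2.243 / 0.005291 ≈ 424 minutes

424 minutes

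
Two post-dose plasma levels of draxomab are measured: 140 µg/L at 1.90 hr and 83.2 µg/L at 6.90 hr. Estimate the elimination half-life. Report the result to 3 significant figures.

6.66 hours

k = ln(C₁/C₂) / (t₂ − t₁) = ln(140/83.2) / (6.90 − 1.90)
  = 0.5204 / 5.000 = 0.1041 hr⁻¹
t½ = ln 2 / k = ln 2 / 0.1041 ≈ 6.66 hours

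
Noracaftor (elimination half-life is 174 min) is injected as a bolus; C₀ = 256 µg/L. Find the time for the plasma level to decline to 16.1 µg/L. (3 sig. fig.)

694 minutes

k = ln 2 / 174 = 0.003984 min⁻¹
C(t) = C₀ e^(−kt)  ⇒  t = ln(C₀/C) / k
t = ln(256/16.1) / 0.003984 = 2.766 / 0.003984 ≈ 694 minutes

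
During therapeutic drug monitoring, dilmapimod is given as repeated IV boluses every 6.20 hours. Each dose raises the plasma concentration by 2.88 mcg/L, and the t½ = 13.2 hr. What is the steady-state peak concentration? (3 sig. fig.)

10.4 mcg/L

k = ln 2 / 13.2 = 0.05251 hr⁻¹
Fraction remaining after one interval: e^(−kτ) = e^(−0.05251 × 6.20) = 0.7221
R = 1 / (1 − 0.7221) = 3.599
Css,max = 2.88 × 3.599 ≈ 10.4 mcg/L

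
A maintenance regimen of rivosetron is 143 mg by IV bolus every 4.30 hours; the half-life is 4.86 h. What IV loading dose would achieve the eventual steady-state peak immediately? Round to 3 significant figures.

312 mg

k = ln 2 / 4.86 = 0.1426 h⁻¹
Accumulation ratio R = 1 / (1 − e^(−kτ)) = 1 / (1 − e^(−0.1426×4.30)) = 1 / (1 − 0.5416) = 2.181
Loading dose = maintenance dose × R = 143 × 2.181 ≈ 312 mg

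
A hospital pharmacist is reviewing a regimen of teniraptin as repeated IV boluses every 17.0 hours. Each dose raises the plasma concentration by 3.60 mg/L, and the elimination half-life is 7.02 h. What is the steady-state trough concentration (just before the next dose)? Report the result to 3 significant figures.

k = ln 2 / 7.02 = 0.09874 h⁻¹
Fraction remaining after one interval: e^(−kτ) = e^(−0.09874 × 17.0) = 0.1866
R = 1 / (1 − 0.1866) = 1.229
Css,max = 3.60 × 1.229 = 4.426 mg/L
Css,min = Css,max × e^(−kτ) = 4.426 × 0.1866 ≈ 0.826 mg/L

0.826 mg/L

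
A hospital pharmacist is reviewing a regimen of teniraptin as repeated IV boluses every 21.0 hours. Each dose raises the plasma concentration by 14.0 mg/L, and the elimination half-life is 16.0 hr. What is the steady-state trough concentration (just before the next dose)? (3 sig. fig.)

k = ln 2 / 16.0 = 0.04332 hr⁻¹
Fraction remaining after one interval: e^(−kτ) = e^(−0.04332 × 21.0) = 0.4026
R = 1 / (1 − 0.4026) = 1.674
Css,max = 14.0 × 1.674 = 23.44 mg/L
Css,min = Css,max × e^(−kτ) = 23.44 × 0.4026 ≈ 9.44 mg/L

9.44 mg/L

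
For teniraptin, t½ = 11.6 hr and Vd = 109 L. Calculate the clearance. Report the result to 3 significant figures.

6.51 L/hr

k = ln 2 / t½ = ln 2 / 11.6 = 0.05975 hr⁻¹
CL = k · V = 0.05975 × 109 ≈ 6.51 L/hr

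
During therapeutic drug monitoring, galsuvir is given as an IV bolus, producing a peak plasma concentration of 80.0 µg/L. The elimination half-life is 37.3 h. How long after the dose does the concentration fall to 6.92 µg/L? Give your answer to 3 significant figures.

k = ln 2 / 37.3 = 0.01858 h⁻¹
C(t) = C₀ e^(−kt)  ⇒  t = ln(C₀/C) / k
t = ln(80.0/6.92) / 0.01858 = 2.448 / 0.01858 ≈ 132 hours

132 hours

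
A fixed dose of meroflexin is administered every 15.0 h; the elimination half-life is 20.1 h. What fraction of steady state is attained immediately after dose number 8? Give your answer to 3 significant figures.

0.984

k = ln 2 / 20.1 = 0.03448 h⁻¹
f_n = 1 − e^(−nkτ) = 1 − e^(−8 × 0.03448 × 15.0) = 1 − e^(−4.138) = 1 − 0.01595 ≈ 0.984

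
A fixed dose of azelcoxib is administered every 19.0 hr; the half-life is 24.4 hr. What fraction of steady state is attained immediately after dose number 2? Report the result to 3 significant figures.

0.660

k = ln 2 / 24.4 = 0.02841 hr⁻¹
f_n = 1 − e^(−nkτ) = 1 − e^(−2 × 0.02841 × 19.0) = 1 − e^(−1.079) = 1 − 0.3398 ≈ 0.660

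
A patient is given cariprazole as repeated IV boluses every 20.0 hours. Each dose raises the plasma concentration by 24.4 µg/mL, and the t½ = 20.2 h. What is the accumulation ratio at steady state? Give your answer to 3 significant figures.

k = ln 2 / 20.2 = 0.03431 h⁻¹
Fraction remaining after one interval: e^(−kτ) = e^(−0.03431 × 20.0) = 0.5034
R = 1 / (1 − 0.5034) = 1 / 0.4966 ≈ 2.01

2.01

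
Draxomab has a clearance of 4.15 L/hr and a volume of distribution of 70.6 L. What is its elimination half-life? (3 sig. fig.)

k = CL / V = 4.15 / 70.6 = 0.05878 hr⁻¹
t½ = ln 2 / k = ln 2 / 0.05878 ≈ 11.8 hours

11.8 hours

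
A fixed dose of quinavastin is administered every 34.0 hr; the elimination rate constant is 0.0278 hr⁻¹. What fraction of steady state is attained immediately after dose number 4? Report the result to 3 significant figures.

0.977

f_n = 1 − e^(−nkτ) = 1 − e^(−4 × 0.02780 × 34.0) = 1 − e^(−3.781) = 1 − 0.02280 ≈ 0.977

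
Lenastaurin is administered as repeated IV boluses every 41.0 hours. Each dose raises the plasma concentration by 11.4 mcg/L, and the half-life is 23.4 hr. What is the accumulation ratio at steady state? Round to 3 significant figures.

k = ln 2 / 23.4 = 0.02962 hr⁻¹
Fraction remaining after one interval: e^(−kτ) = e^(−0.02962 × 41.0) = 0.2969
R = 1 / (1 − 0.2969) = 1 / 0.7031 ≈ 1.42

1.42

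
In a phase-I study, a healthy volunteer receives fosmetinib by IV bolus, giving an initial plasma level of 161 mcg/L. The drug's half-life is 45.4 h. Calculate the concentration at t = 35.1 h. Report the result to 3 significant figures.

k = ln 2 / 45.4 = 0.01527 h⁻¹
C(t) = C₀ e^(−kt) = 161 × e^(−0.01527 × 35.1) = 161 × e^(−0.5359) = 161 × 0.5851 ≈ 94.2 mcg/L

94.2 mcg/L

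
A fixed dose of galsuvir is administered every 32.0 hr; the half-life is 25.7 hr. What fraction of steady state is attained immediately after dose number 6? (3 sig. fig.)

0.994

k = ln 2 / 25.7 = 0.02697 hr⁻¹
f_n = 1 − e^(−nkτ) = 1 − e^(−6 × 0.02697 × 32.0) = 1 − e^(−5.178) = 1 − 0.005637 ≈ 0.994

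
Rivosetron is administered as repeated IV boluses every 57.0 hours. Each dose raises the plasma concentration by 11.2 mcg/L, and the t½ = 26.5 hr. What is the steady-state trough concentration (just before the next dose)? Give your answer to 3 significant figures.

k = ln 2 / 26.5 = 0.02616 hr⁻¹
Fraction remaining after one interval: e^(−kτ) = e^(−0.02616 × 57.0) = 0.2252
R = 1 / (1 − 0.2252) = 1.291
Css,max = 11.2 × 1.291 = 14.45 mcg/L
Css,min = Css,max × e^(−kτ) = 14.45 × 0.2252 ≈ 3.25 mcg/L

3.25 mcg/L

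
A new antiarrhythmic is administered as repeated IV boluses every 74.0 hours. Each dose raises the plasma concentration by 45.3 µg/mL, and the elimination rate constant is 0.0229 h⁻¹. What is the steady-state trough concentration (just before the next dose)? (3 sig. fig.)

Fraction remaining after one interval: e^(−kτ) = e^(−0.02290 × 74.0) = 0.1837
R = 1 / (1 − 0.1837) = 1.225
Css,max = 45.3 × 1.225 = 55.49 µg/mL
Css,min = Css,max × e^(−kτ) = 55.49 × 0.1837 ≈ 10.2 µg/mL

10.2 µg/mL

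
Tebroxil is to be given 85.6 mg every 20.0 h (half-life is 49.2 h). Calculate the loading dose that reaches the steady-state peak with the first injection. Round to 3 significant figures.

349 mg

k = ln 2 / 49.2 = 0.01409 h⁻¹
Accumulation ratio R = 1 / (1 − e^(−kτ)) = 1 / (1 − e^(−0.01409×20.0)) = 1 / (1 − 0.7544) = 4.072
Loading dose = maintenance dose × R = 85.6 × 4.072 ≈ 349 mg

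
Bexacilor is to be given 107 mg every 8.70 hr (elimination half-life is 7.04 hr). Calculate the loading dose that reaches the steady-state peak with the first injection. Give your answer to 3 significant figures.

186 mg

k = ln 2 / 7.04 = 0.09846 hr⁻¹
Accumulation ratio R = 1 / (1 − e^(−kτ)) = 1 / (1 − e^(−0.09846×8.70)) = 1 / (1 − 0.4246) = 1.738
Loading dose = maintenance dose × R = 107 × 1.738 ≈ 186 mg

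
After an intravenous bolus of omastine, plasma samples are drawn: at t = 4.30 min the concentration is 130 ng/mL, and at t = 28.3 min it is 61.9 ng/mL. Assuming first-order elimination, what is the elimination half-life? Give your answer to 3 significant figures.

k = ln(C₁/C₂) / (t₂ − t₁) = ln(130/61.9) / (28.3 − 4.30)
  = 0.7420 / 24.00 = 0.03092 min⁻¹
t½ = ln 2 / k = ln 2 / 0.03092 ≈ 22.4 minutes

22.4 minutes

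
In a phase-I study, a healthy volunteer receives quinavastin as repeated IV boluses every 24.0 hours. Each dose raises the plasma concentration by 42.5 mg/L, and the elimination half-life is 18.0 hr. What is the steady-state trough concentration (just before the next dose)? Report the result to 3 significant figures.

28.0 mg/L

k = ln 2 / 18.0 = 0.03851 hr⁻¹
Fraction remaining after one interval: e^(−kτ) = e^(−0.03851 × 24.0) = 0.3969
R = 1 / (1 − 0.3969) = 1.658
Css,max = 42.5 × 1.658 = 70.46 mg/L
Css,min = Css,max × e^(−kτ) = 70.46 × 0.3969 ≈ 28.0 mg/L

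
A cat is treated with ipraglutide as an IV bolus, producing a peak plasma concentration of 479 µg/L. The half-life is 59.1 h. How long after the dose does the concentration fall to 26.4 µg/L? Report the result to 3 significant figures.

247 hours

k = ln 2 / 59.1 = 0.01173 h⁻¹
C(t) = C₀ e^(−kt)  ⇒  t = ln(C₀/C) / k
t = ln(479/26.4) / 0.01173 = 2.898 / 0.01173 ≈ 247 hours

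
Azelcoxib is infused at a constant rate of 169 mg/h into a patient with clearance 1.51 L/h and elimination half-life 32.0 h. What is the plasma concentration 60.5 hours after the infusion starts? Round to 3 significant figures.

81.7 mg/L

Css = rate / CL = 169 / 1.51 = 111.9 mg/L
k = ln 2 / 32.0 = 0.02166 h⁻¹
C(t) = Css (1 − e^(−kt)) = 111.9 × (1 − e^(−1.310)) = 111.9 × 0.7303 ≈ 81.7 mg/L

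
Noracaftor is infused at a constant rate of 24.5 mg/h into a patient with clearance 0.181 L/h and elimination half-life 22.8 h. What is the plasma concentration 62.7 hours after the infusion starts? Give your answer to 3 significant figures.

115 mg/L

Css = rate / CL = 24.5 / 0.181 = 135.4 mg/L
k = ln 2 / 22.8 = 0.03040 h⁻¹
C(t) = Css (1 − e^(−kt)) = 135.4 × (1 − e^(−1.906)) = 135.4 × 0.8513 ≈ 115 mg/L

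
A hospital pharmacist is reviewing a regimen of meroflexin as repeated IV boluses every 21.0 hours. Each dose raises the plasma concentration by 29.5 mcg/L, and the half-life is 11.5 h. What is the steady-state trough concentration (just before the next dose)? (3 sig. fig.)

11.6 mcg/L

k = ln 2 / 11.5 = 0.06027 h⁻¹
Fraction remaining after one interval: e^(−kτ) = e^(−0.06027 × 21.0) = 0.2820
R = 1 / (1 − 0.2820) = 1.393
Css,max = 29.5 × 1.393 = 41.09 mcg/L
Css,min = Css,max × e^(−kτ) = 41.09 × 0.2820 ≈ 11.6 mcg/L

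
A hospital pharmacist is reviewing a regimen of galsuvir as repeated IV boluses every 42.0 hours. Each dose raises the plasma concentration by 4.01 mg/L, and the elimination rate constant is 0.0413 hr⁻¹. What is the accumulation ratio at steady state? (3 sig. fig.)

Fraction remaining after one interval: e^(−kτ) = e^(−0.04130 × 42.0) = 0.1765
R = 1 / (1 − 0.1765) = 1 / 0.8235 ≈ 1.21

1.21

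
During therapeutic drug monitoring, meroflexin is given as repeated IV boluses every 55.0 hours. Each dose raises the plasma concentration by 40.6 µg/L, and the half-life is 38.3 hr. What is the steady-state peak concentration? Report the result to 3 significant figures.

64.4 µg/L

k = ln 2 / 38.3 = 0.01810 hr⁻¹
Fraction remaining after one interval: e^(−kτ) = e^(−0.01810 × 55.0) = 0.3696
R = 1 / (1 − 0.3696) = 1.586
Css,max = 40.6 × 1.586 ≈ 64.4 µg/L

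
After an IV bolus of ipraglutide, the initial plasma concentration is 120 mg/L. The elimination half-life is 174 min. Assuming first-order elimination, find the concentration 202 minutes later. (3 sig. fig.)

k = ln 2 / 174 = 0.003984 min⁻¹
C(t) = C₀ e^(−kt) = 120 × e^(−0.003984 × 202) = 120 × e^(−0.8047) = 120 × 0.4472 ≈ 53.7 mg/L

53.7 mg/L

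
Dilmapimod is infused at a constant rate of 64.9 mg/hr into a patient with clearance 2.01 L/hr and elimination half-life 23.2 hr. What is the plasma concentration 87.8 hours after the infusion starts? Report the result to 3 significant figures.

Css = rate / CL = 64.9 / 2.01 = 32.29 µg/mL
k = ln 2 / 23.2 = 0.02988 hr⁻¹
C(t) = Css (1 − e^(−kt)) = 32.29 × (1 − e^(−2.623)) = 32.29 × 0.9274 ≈ 29.9 µg/mL

29.9 µg/mL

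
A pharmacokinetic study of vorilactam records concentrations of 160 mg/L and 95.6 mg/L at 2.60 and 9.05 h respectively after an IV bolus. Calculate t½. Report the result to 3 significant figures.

8.68 hours

k = ln(C₁/C₂) / (t₂ − t₁) = ln(160/95.6) / (9.05 − 2.60)
  = 0.5150 / 6.450 = 0.07985 h⁻¹
t½ = ln 2 / k = ln 2 / 0.07985 ≈ 8.68 hours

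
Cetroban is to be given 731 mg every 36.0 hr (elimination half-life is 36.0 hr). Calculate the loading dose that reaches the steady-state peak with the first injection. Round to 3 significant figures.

k = ln 2 / 36.0 = 0.01925 hr⁻¹
Accumulation ratio R = 1 / (1 − e^(−kτ)) = 1 / (1 − e^(−0.01925×36.0)) = 1 / (1 − 0.5000) = 2.000
Loading dose = maintenance dose × R = 731 × 2.000 ≈ 1460 mg

1460 mg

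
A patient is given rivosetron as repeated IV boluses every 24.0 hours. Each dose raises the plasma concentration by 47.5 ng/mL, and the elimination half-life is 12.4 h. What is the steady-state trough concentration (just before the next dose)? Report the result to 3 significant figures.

k = ln 2 / 12.4 = 0.05590 h⁻¹
Fraction remaining after one interval: e^(−kτ) = e^(−0.05590 × 24.0) = 0.2614
R = 1 / (1 − 0.2614) = 1.354
Css,max = 47.5 × 1.354 = 64.31 ng/mL
Css,min = Css,max × e^(−kτ) = 64.31 × 0.2614 ≈ 16.8 ng/mL

16.8 ng/mL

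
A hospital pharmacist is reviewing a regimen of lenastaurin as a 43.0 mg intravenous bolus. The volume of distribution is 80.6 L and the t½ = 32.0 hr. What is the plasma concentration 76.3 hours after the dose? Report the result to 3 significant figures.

C₀ = dose / V = 43.0 / 80.6 = 0.5335 mg/L
k = ln 2 / 32.0 = 0.02166 hr⁻¹
C(t) = C₀ e^(−kt) = 0.5335 × e^(−0.02166 × 76.3) = 0.5335 × e^(−1.653) = 0.5335 × 0.1915 ≈ 0.102 mg/L

0.102 mg/L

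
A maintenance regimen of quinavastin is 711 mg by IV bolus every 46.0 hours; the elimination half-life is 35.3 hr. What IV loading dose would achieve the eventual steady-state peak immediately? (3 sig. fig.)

k = ln 2 / 35.3 = 0.01964 hr⁻¹
Accumulation ratio R = 1 / (1 − e^(−kτ)) = 1 / (1 − e^(−0.01964×46.0)) = 1 / (1 − 0.4052) = 1.681
Loading dose = maintenance dose × R = 711 × 1.681 ≈ 1200 mg

1200 mg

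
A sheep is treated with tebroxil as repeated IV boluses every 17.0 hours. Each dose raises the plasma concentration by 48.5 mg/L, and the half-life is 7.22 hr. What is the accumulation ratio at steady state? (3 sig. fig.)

1.24

k = ln 2 / 7.22 = 0.09600 hr⁻¹
Fraction remaining after one interval: e^(−kτ) = e^(−0.09600 × 17.0) = 0.1955
R = 1 / (1 − 0.1955) = 1 / 0.8045 ≈ 1.24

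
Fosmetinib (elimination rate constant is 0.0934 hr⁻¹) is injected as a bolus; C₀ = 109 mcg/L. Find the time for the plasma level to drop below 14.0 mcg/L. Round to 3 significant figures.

22.0 hours

C(t) = C₀ e^(−kt)  ⇒  t = ln(C₀/C) / k
t = ln(109/14.0) / 0.09340 = 2.052 / 0.09340 ≈ 22.0 hours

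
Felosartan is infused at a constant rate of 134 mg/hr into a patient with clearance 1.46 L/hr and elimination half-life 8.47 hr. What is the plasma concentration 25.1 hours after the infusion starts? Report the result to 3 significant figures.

80.0 mg/L

Css = rate / CL = 134 / 1.46 = 91.78 mg/L
k = ln 2 / 8.47 = 0.08184 hr⁻¹
C(t) = Css (1 − e^(−kt)) = 91.78 × (1 − e^(−2.054)) = 91.78 × 0.8718 ≈ 80.0 mg/L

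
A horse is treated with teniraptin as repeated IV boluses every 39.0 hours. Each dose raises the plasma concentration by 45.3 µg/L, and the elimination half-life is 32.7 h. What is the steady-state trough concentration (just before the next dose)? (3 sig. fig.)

35.2 µg/L

k = ln 2 / 32.7 = 0.02120 h⁻¹
Fraction remaining after one interval: e^(−kτ) = e^(−0.02120 × 39.0) = 0.4375
R = 1 / (1 − 0.4375) = 1.778
Css,max = 45.3 × 1.778 = 80.53 µg/L
Css,min = Css,max × e^(−kτ) = 80.53 × 0.4375 ≈ 35.2 µg/L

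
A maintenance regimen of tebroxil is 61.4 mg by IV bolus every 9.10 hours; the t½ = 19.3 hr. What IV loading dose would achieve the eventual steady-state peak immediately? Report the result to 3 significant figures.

k = ln 2 / 19.3 = 0.03591 hr⁻¹
Accumulation ratio R = 1 / (1 − e^(−kτ)) = 1 / (1 − e^(−0.03591×9.10)) = 1 / (1 − 0.7212) = 3.587
Loading dose = maintenance dose × R = 61.4 × 3.587 ≈ 220 mg

220 mg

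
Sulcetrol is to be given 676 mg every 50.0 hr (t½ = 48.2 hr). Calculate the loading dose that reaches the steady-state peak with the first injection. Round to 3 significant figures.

1320 mg

k = ln 2 / 48.2 = 0.01438 hr⁻¹
Accumulation ratio R = 1 / (1 − e^(−kτ)) = 1 / (1 − e^(−0.01438×50.0)) = 1 / (1 − 0.4872) = 1.950
Loading dose = maintenance dose × R = 676 × 1.950 ≈ 1320 mg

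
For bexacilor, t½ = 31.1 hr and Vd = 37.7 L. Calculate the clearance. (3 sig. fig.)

0.840 L/hr

k = ln 2 / t½ = ln 2 / 31.1 = 0.02229 hr⁻¹
CL = k · V = 0.02229 × 37.7 ≈ 0.840 L/hr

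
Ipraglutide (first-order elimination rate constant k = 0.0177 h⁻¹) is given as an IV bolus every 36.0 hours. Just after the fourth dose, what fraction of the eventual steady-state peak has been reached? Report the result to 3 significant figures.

f_n = 1 − e^(−nkτ) = 1 − e^(−4 × 0.01770 × 36.0) = 1 − e^(−2.549) = 1 − 0.07818 ≈ 0.922

0.922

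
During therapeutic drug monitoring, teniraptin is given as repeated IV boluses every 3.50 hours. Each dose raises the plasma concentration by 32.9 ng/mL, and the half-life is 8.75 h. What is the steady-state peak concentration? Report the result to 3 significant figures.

k = ln 2 / 8.75 = 0.07922 h⁻¹
Fraction remaining after one interval: e^(−kτ) = e^(−0.07922 × 3.50) = 0.7579
R = 1 / (1 − 0.7579) = 4.130
Css,max = 32.9 × 4.130 ≈ 136 ng/mL

136 ng/mL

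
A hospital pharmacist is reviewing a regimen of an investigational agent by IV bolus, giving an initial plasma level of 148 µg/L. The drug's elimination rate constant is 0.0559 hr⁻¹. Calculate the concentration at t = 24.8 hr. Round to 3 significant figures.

37.0 µg/L

C(t) = C₀ e^(−kt) = 148 × e^(−0.05590 × 24.8) = 148 × e^(−1.386) = 148 × 0.2500 ≈ 37.0 µg/L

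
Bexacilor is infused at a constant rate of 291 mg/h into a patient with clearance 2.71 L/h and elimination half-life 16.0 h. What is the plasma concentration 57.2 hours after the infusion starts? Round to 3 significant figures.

Css = rate / CL = 291 / 2.71 = 107.4 mg/L
k = ln 2 / 16.0 = 0.04332 h⁻¹
C(t) = Css (1 − e^(−kt)) = 107.4 × (1 − e^(−2.478)) = 107.4 × 0.9161 ≈ 98.4 mg/L

98.4 mg/L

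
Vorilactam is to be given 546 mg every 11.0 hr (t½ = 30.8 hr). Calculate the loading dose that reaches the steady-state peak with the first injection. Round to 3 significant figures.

k = ln 2 / 30.8 = 0.02250 hr⁻¹
Accumulation ratio R = 1 / (1 − e^(−kτ)) = 1 / (1 − e^(−0.02250×11.0)) = 1 / (1 − 0.7807) = 4.560
Loading dose = maintenance dose × R = 546 × 4.560 ≈ 2490 mg

2490 mg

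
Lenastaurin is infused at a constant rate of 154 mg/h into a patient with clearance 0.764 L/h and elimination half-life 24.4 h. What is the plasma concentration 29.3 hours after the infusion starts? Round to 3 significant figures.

Css = rate / CL = 154 / 0.764 = 201.6 mg/L
k = ln 2 / 24.4 = 0.02841 h⁻¹
C(t) = Css (1 − e^(−kt)) = 201.6 × (1 − e^(−0.8323)) = 201.6 × 0.5650 ≈ 114 mg/L

114 mg/L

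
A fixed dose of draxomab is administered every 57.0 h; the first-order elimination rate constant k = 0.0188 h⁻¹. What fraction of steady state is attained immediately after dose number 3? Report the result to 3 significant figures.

0.960

f_n = 1 − e^(−nkτ) = 1 − e^(−3 × 0.01880 × 57.0) = 1 − e^(−3.215) = 1 − 0.04016 ≈ 0.960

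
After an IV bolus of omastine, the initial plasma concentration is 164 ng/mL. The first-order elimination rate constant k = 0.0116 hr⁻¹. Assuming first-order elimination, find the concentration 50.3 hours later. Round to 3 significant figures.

91.5 ng/mL

C(t) = C₀ e^(−kt) = 164 × e^(−0.01160 × 50.3) = 164 × e^(−0.5835) = 164 × 0.5580 ≈ 91.5 ng/mL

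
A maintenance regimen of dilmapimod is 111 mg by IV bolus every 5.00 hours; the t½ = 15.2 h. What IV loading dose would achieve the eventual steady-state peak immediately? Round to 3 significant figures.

k = ln 2 / 15.2 = 0.04560 h⁻¹
Accumulation ratio R = 1 / (1 − e^(−kτ)) = 1 / (1 − e^(−0.04560×5.00)) = 1 / (1 − 0.7961) = 4.905
Loading dose = maintenance dose × R = 111 × 4.905 ≈ 544 mg

544 mg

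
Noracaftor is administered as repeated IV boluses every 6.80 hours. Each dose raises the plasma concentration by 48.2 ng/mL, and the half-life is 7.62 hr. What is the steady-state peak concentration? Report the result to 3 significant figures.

k = ln 2 / 7.62 = 0.09096 hr⁻¹
Fraction remaining after one interval: e^(−kτ) = e^(−0.09096 × 6.80) = 0.5387
R = 1 / (1 − 0.5387) = 2.168
Css,max = 48.2 × 2.168 ≈ 104 ng/mL

104 ng/mL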